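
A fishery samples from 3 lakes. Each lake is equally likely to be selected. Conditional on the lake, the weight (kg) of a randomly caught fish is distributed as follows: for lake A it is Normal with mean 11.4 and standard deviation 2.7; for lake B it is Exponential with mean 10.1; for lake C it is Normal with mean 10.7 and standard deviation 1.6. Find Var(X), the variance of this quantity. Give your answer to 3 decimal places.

37.569

Per component, A: μ=11.4, E[X²]=137.25; B: μ=10.1, E[X²]=204.02; C: μ=10.7, E[X²]=117.05.
E[X] = 0.333333·11.4 + 0.333333·10.1 + 0.333333·10.7 = 10.7333.
E[X²] = 0.333333·137.25 + 0.333333·204.02 + 0.333333·117.05 = 152.773.
Var(X) = E[X²] − (E[X])² = 152.773 − 115.204 = 37.5689.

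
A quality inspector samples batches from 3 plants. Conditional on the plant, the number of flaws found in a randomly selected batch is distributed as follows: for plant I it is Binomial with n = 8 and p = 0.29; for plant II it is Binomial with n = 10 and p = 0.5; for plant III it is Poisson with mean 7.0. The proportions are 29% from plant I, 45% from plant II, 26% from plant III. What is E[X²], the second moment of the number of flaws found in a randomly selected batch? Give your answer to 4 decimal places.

For each component E[X²] = Var + (mean)², giving I: 7.0296; II: 27.5; III: 56.
Overall E[X²] = 0.29·7.0296 + 0.45·27.5 + 0.26·56 = 28.9736.

28.9736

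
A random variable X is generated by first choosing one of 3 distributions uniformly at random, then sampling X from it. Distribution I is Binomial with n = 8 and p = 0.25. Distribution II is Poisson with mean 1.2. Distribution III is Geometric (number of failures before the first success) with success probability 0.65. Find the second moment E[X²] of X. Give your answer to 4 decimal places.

3.0861

For each component E[X²] = Var + (mean)², giving I: 5.5; II: 2.64; III: 1.11834.
Overall E[X²] = 0.333333·5.5 + 0.333333·2.64 + 0.333333·1.11834 = 3.08611.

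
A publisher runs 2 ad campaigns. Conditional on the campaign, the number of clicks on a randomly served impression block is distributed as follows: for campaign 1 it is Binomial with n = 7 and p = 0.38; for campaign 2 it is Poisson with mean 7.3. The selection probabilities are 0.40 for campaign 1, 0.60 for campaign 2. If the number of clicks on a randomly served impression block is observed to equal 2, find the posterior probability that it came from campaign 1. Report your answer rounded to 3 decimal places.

Likelihoods P(X=2 | ·): 1: 0.277808; 2: 0.0179997.
Posterior ∝ prior × likelihood. Numerator for 1: 0.4·0.277808 = 0.111123.
Normalizing constant: 0.4·0.277808 + 0.6·0.0179997 = 0.121923.
P(1 | observation) = 0.111123 / 0.121923 = 0.911421.

0.911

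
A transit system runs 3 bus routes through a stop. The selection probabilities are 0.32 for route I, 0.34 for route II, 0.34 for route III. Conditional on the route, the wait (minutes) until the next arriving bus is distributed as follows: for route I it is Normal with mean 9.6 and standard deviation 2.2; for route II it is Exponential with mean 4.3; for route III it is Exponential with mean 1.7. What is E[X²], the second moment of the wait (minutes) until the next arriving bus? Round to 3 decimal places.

For each component E[X²] = Var + (mean)², giving I: 97; II: 36.98; III: 5.78.
Overall E[X²] = 0.32·97 + 0.34·36.98 + 0.34·5.78 = 45.5784.

45.578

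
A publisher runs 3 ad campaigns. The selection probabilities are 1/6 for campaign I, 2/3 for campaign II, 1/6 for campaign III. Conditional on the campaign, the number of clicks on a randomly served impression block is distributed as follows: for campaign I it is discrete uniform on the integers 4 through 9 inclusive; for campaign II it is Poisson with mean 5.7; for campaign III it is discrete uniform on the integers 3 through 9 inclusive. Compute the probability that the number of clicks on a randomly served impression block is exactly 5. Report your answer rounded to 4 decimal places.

0.1634

Conditional on each campaign, P(X = 5): I: 0.166667; II: 0.16777; III: 0.142857.
By total probability, P(X = 5) = 0.166667·0.166667 + 0.666667·0.16777 + 0.166667·0.142857 = 0.163434.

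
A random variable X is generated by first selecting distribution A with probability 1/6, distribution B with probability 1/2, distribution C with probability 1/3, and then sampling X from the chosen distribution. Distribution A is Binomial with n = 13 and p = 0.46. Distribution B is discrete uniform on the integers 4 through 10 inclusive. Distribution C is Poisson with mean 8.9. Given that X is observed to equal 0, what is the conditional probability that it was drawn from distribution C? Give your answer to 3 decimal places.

Likelihoods P(X=0 | ·): A: 0.000331985; B: 0; C: 0.000136389.
Posterior ∝ prior × likelihood. Numerator for C: 0.333333·0.000136389 = 4.5463e-05.
Normalizing constant: 0.166667·0.000331985 + 0.5·0 + 0.333333·0.000136389 = 0.000100794.
P(C | observation) = 4.5463e-05 / 0.000100794 = 0.451049.

0.451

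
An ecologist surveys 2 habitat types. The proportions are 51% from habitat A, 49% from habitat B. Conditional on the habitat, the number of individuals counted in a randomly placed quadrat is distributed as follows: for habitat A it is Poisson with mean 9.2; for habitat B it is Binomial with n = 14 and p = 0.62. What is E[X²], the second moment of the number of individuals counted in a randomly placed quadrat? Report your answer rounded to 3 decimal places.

For each component E[X²] = Var + (mean)², giving A: 93.84; B: 78.6408.
Overall E[X²] = 0.51·93.84 + 0.49·78.6408 = 86.3924.

86.392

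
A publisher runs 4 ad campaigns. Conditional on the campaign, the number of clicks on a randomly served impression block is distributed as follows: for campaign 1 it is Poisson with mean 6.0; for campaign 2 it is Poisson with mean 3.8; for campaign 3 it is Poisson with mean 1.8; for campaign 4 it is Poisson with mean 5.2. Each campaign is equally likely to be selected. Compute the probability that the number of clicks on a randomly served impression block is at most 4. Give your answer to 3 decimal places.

0.581

Conditional on each campaign, P(X ≤ 4): 1: 0.285057; 2: 0.667844; 3: 0.963593; 4: 0.406128.
By total probability, P(X ≤ 4) = 0.25·0.285057 + 0.25·0.667844 + 0.25·0.963593 + 0.25·0.406128 = 0.580655.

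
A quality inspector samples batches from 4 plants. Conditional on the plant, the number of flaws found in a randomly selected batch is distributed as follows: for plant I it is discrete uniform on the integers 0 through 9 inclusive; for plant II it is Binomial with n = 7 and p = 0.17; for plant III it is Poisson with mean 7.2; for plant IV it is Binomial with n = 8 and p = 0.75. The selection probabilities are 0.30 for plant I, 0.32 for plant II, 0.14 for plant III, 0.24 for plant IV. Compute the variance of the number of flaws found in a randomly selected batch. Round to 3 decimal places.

9.122

Per component, I: μ=4.5, E[X²]=28.5; II: μ=1.19, E[X²]=2.4038; III: μ=7.2, E[X²]=59.04; IV: μ=6, E[X²]=37.5.
E[X] = 0.3·4.5 + 0.32·1.19 + 0.14·7.2 + 0.24·6 = 4.1788.
E[X²] = 0.3·28.5 + 0.32·2.4038 + 0.14·59.04 + 0.24·37.5 = 26.5848.
Var(X) = E[X²] − (E[X])² = 26.5848 − 17.4624 = 9.12245.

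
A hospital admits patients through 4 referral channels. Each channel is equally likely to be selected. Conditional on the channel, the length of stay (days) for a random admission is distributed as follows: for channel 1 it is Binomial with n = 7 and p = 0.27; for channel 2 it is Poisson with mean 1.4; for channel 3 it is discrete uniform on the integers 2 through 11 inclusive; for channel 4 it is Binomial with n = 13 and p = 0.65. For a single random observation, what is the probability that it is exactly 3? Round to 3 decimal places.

Conditional on each channel, P(X = 3): 1: 0.195637; 2: 0.112777; 3: 0.1; 4: 0.00216664.
By total probability, P(X = 3) = 0.25·0.195637 + 0.25·0.112777 + 0.25·0.1 + 0.25·0.00216664 = 0.102645.

0.103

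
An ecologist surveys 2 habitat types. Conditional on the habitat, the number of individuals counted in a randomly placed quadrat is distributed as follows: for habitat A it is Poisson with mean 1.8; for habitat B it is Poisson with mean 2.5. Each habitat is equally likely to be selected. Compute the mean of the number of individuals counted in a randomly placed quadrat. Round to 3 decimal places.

Component means — A: 1.8; B: 2.5.
E[X] = 0.5·1.8 + 0.5·2.5 = 2.15.

2.150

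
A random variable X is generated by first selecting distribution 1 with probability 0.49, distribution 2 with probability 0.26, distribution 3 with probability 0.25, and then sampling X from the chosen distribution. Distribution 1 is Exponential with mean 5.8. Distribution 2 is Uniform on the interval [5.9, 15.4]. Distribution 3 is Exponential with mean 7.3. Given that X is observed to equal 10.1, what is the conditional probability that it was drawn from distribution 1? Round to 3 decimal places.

0.292

Likelihoods f(10.1 | ·): 1: 0.0302204; 2: 0.105263; 3: 0.0343403.
Posterior ∝ prior × likelihood. Numerator for 1: 0.49·0.0302204 = 0.014808.
Normalizing constant: 0.49·0.0302204 + 0.26·0.105263 + 0.25·0.0343403 = 0.0507615.
P(1 | observation) = 0.014808 / 0.0507615 = 0.291717.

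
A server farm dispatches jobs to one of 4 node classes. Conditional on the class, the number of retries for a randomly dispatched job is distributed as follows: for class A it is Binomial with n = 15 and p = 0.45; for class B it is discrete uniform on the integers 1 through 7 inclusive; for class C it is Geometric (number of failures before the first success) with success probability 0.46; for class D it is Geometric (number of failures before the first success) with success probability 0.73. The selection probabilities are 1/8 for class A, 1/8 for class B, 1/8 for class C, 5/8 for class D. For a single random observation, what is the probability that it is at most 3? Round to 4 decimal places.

0.7949

Conditional on each class, P(X ≤ 3): A: 0.0424213; B: 0.428571; C: 0.914969; D: 0.994686.
By total probability, P(X ≤ 3) = 0.125·0.0424213 + 0.125·0.428571 + 0.125·0.914969 + 0.625·0.994686 = 0.794924.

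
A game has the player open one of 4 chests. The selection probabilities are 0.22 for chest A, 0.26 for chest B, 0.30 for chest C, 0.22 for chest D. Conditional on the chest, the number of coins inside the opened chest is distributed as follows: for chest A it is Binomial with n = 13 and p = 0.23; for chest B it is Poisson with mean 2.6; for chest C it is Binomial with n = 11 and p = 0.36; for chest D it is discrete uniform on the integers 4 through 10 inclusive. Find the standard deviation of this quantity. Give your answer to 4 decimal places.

Per component, A: μ=2.99, E[X²]=11.2424; B: μ=2.6, E[X²]=9.36; C: μ=3.96, E[X²]=18.216; D: μ=7, E[X²]=53.
E[X] = 0.22·2.99 + 0.26·2.6 + 0.3·3.96 + 0.22·7 = 4.0618.
E[X²] = 0.22·11.2424 + 0.26·9.36 + 0.3·18.216 + 0.22·53 = 22.0317.
Var(X) = E[X²] − (E[X])² = 22.0317 − 16.4982 = 5.53351.
SD(X) = √5.53351 = 2.35234.

2.3523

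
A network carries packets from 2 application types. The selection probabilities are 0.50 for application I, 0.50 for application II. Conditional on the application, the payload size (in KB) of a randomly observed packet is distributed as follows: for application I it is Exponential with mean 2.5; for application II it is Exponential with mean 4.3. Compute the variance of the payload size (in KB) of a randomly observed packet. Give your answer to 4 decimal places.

13.1800

Per component, I: μ=2.5, E[X²]=12.5; II: μ=4.3, E[X²]=36.98.
E[X] = 0.5·2.5 + 0.5·4.3 = 3.4.
E[X²] = 0.5·12.5 + 0.5·36.98 = 24.74.
Var(X) = E[X²] − (E[X])² = 24.74 − 11.56 = 13.18.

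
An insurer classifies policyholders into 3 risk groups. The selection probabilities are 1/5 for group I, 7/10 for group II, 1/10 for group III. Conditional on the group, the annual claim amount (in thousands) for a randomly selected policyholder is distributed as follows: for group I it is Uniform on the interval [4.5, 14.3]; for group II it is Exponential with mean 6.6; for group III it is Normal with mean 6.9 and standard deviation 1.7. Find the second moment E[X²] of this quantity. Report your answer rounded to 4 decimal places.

85.3067

For each component E[X²] = Var + (mean)², giving I: 96.3633; II: 87.12; III: 50.5.
Overall E[X²] = 0.2·96.3633 + 0.7·87.12 + 0.1·50.5 = 85.3067.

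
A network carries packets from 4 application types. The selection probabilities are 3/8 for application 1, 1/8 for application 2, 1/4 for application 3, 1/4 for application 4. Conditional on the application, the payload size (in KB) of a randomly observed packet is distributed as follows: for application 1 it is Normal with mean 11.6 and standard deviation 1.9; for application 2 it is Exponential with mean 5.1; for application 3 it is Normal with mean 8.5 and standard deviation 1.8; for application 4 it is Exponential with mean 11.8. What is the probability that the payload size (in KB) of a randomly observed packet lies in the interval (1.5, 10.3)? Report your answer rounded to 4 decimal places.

Conditional on each application, P(1.5 < X < 10.3): 1: 0.246921; 2: 0.612481; 3: 0.841294; 4: 0.462883.
By total probability, P(1.5 < X < 10.3) = 0.375·0.246921 + 0.125·0.612481 + 0.25·0.841294 + 0.25·0.462883 = 0.4952.

0.4952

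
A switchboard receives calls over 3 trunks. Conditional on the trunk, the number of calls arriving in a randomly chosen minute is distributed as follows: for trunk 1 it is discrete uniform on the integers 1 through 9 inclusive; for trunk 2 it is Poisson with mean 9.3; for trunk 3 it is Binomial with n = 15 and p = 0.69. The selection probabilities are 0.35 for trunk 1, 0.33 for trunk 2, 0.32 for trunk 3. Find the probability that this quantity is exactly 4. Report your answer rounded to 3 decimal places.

0.049

Conditional on each trunk, P(X = 4): 1: 0.111111; 2: 0.0284959; 3: 0.000786154.
By total probability, P(X = 4) = 0.35·0.111111 + 0.33·0.0284959 + 0.32·0.000786154 = 0.0485441.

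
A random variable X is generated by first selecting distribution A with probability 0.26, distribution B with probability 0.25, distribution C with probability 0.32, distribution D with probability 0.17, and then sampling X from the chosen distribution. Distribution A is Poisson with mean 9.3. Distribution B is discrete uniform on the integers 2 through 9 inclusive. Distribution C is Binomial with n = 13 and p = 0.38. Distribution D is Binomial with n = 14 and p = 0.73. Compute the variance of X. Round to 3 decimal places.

10.226

Per component, A: μ=9.3, E[X²]=95.79; B: μ=5.5, E[X²]=35.5; C: μ=4.94, E[X²]=27.4664; D: μ=10.22, E[X²]=107.208.
E[X] = 0.26·9.3 + 0.25·5.5 + 0.32·4.94 + 0.17·10.22 = 7.1112.
E[X²] = 0.26·95.79 + 0.25·35.5 + 0.32·27.4664 + 0.17·107.208 = 60.795.
Var(X) = E[X²] − (E[X])² = 60.795 − 50.5692 = 10.2258.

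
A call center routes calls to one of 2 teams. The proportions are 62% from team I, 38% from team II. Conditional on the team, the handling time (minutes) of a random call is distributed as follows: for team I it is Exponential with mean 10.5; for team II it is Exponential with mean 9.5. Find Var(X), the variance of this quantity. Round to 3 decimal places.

102.886

Per component, I: μ=10.5, E[X²]=220.5; II: μ=9.5, E[X²]=180.5.
E[X] = 0.62·10.5 + 0.38·9.5 = 10.12.
E[X²] = 0.62·220.5 + 0.38·180.5 = 205.3.
Var(X) = E[X²] − (E[X])² = 205.3 − 102.414 = 102.886.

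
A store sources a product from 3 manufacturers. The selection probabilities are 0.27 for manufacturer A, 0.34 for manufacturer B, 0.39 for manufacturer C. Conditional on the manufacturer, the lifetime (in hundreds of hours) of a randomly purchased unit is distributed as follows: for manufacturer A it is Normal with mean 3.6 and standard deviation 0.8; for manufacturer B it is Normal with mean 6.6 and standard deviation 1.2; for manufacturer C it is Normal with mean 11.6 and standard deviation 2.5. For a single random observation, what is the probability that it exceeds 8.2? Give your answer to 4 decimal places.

0.3871

Conditional on each manufacturer, P(X > 8.2): A: 4.46217e-09; B: 0.0912112; C: 0.913085.
By total probability, P(X > 8.2) = 0.27·4.46217e-09 + 0.34·0.0912112 + 0.39·0.913085 = 0.387115.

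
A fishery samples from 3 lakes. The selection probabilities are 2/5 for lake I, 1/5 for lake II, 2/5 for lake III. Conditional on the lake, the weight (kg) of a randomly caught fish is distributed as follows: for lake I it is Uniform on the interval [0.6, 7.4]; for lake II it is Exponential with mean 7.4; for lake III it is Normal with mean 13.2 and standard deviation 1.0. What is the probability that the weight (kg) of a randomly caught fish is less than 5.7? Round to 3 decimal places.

Conditional on each lake, P(X < 5.7): I: 0.75; II: 0.537112; III: 3.19189e-14.
By total probability, P(X < 5.7) = 0.4·0.75 + 0.2·0.537112 + 0.4·3.19189e-14 = 0.407422.

0.407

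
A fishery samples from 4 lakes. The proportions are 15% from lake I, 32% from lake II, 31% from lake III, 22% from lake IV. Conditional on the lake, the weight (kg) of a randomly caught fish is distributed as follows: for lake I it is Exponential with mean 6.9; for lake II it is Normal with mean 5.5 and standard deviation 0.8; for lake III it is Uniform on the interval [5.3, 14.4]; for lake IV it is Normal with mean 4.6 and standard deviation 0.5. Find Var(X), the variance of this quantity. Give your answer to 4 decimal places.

14.0278

Per component, I: μ=6.9, E[X²]=95.22; II: μ=5.5, E[X²]=30.89; III: μ=9.85, E[X²]=103.923; IV: μ=4.6, E[X²]=21.41.
E[X] = 0.15·6.9 + 0.32·5.5 + 0.31·9.85 + 0.22·4.6 = 6.8605.
E[X²] = 0.15·95.22 + 0.32·30.89 + 0.31·103.923 + 0.22·21.41 = 61.0942.
Var(X) = E[X²] − (E[X])² = 61.0942 − 47.0665 = 14.0278.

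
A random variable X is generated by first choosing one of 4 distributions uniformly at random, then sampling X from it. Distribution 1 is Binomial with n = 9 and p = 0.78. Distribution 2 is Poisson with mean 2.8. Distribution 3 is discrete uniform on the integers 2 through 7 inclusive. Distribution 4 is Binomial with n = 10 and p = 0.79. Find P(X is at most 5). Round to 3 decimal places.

Conditional on each component, P(X ≤ 5): 1: 0.11436; 2: 0.93489; 3: 0.666667; 4: 0.0398624.
By total probability, P(X ≤ 5) = 0.25·0.11436 + 0.25·0.93489 + 0.25·0.666667 + 0.25·0.0398624 = 0.438945.

0.439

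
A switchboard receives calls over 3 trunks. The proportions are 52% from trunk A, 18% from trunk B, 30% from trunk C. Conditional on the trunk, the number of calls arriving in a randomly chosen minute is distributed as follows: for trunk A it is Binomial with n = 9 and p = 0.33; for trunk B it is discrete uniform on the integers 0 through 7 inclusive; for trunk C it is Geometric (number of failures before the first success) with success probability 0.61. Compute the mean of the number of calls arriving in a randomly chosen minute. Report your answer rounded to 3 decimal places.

Component means — A: 2.97; B: 3.5; C: 0.639344.
E[X] = 0.52·2.97 + 0.18·3.5 + 0.3·0.639344 = 2.3662.

2.366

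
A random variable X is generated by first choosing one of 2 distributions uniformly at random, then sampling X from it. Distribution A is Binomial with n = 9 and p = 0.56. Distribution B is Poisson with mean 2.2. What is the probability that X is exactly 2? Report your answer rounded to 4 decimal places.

0.1521

Conditional on each component, P(X = 2): A: 0.0360452; B: 0.268144.
By total probability, P(X = 2) = 0.5·0.0360452 + 0.5·0.268144 = 0.152094.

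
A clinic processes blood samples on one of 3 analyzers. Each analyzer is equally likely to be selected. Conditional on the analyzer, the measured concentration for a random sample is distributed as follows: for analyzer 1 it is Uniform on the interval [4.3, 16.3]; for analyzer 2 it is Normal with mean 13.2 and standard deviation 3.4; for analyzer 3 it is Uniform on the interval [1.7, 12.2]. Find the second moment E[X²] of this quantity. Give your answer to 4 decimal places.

For each component E[X²] = Var + (mean)², giving 1: 118.09; 2: 185.8; 3: 57.49.
Overall E[X²] = 0.333333·118.09 + 0.333333·185.8 + 0.333333·57.49 = 120.46.

120.4600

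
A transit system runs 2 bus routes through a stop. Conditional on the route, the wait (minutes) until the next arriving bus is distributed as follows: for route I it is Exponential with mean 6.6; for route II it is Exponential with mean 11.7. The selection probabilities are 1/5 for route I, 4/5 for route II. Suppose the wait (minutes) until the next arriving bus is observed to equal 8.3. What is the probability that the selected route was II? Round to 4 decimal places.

Likelihoods f(8.3 | ·): I: 0.0430822; II: 0.042046.
Posterior ∝ prior × likelihood. Numerator for II: 0.8·0.042046 = 0.0336368.
Normalizing constant: 0.2·0.0430822 + 0.8·0.042046 = 0.0422533.
P(II | observation) = 0.0336368 / 0.0422533 = 0.796076.

0.7961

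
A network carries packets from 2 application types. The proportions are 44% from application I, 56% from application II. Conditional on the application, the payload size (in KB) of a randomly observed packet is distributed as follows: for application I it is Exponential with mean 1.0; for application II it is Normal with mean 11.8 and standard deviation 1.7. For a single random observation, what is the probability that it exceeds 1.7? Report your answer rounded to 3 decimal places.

Conditional on each application, P(X > 1.7): I: 0.182684; II: 1.
By total probability, P(X > 1.7) = 0.44·0.182684 + 0.56·1 = 0.640381.

0.640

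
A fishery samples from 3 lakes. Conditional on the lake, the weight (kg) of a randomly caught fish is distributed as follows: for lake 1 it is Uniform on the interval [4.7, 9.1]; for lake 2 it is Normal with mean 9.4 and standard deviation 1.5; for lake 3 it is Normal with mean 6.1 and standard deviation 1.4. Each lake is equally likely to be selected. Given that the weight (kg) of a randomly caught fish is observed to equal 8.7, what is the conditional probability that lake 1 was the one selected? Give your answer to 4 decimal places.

Likelihoods f(8.7 | ·): 1: 0.227273; 2: 0.238522; 3: 0.0507979.
Posterior ∝ prior × likelihood. Numerator for 1: 0.333333·0.227273 = 0.0757576.
Normalizing constant: 0.333333·0.227273 + 0.333333·0.238522 + 0.333333·0.0507979 = 0.172198.
P(1 | observation) = 0.0757576 / 0.172198 = 0.439946.

0.4399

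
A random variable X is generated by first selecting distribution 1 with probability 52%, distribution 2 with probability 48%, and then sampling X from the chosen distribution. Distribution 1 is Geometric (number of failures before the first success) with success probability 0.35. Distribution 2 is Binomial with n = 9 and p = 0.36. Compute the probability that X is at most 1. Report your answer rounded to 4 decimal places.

Conditional on each component, P(X ≤ 1): 1: 0.5775; 2: 0.109212.
By total probability, P(X ≤ 1) = 0.52·0.5775 + 0.48·0.109212 = 0.352722.

0.3527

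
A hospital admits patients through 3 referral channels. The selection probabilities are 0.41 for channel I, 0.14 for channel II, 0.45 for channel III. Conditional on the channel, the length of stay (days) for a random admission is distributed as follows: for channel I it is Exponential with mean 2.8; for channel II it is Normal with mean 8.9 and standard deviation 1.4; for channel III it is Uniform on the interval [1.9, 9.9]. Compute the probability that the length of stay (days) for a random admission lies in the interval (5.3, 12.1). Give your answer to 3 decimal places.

Conditional on each channel, P(5.3 < X < 12.1): I: 0.13736; II: 0.983801; III: 0.575.
By total probability, P(5.3 < X < 12.1) = 0.41·0.13736 + 0.14·0.983801 + 0.45·0.575 = 0.4528.

0.453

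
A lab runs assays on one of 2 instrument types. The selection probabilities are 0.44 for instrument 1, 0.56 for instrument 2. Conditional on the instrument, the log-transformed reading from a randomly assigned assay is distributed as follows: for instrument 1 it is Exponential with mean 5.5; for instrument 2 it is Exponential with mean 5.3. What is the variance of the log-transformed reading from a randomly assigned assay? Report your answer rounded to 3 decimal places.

Per component, 1: μ=5.5, E[X²]=60.5; 2: μ=5.3, E[X²]=56.18.
E[X] = 0.44·5.5 + 0.56·5.3 = 5.388.
E[X²] = 0.44·60.5 + 0.56·56.18 = 58.0808.
Var(X) = E[X²] − (E[X])² = 58.0808 − 29.0305 = 29.0503.

29.050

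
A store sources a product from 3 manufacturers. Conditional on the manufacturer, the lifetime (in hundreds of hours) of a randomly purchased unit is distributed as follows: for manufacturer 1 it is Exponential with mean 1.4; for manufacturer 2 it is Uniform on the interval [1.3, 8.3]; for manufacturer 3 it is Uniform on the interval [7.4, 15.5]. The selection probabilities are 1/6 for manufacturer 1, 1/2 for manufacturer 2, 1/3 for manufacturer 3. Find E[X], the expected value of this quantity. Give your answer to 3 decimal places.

6.450

Component means — 1: 1.4; 2: 4.8; 3: 11.45.
E[X] = 0.166667·1.4 + 0.5·4.8 + 0.333333·11.45 = 6.45.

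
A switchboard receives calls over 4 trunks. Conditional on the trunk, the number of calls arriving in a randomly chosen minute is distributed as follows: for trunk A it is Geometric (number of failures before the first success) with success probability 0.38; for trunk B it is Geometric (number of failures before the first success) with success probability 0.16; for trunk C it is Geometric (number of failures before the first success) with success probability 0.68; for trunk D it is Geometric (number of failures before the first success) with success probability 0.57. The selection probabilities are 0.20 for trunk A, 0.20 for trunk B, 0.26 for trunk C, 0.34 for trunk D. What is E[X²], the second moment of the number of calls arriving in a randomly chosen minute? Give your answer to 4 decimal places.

For each component E[X²] = Var + (mean)², giving A: 6.95568; B: 60.375; C: 0.913495; D: 1.89258.
Overall E[X²] = 0.2·6.95568 + 0.2·60.375 + 0.26·0.913495 + 0.34·1.89258 = 14.3471.

14.3471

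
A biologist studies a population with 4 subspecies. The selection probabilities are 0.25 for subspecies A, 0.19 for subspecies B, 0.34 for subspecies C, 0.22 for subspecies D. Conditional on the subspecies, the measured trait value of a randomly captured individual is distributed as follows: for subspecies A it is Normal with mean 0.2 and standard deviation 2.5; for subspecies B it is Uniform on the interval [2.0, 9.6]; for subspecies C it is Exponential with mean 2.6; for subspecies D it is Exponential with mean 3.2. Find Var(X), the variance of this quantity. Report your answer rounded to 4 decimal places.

10.4734

Per component, A: μ=0.2, E[X²]=6.29; B: μ=5.8, E[X²]=38.4533; C: μ=2.6, E[X²]=13.52; D: μ=3.2, E[X²]=20.48.
E[X] = 0.25·0.2 + 0.19·5.8 + 0.34·2.6 + 0.22·3.2 = 2.74.
E[X²] = 0.25·6.29 + 0.19·38.4533 + 0.34·13.52 + 0.22·20.48 = 17.981.
Var(X) = E[X²] − (E[X])² = 17.981 − 7.5076 = 10.4734.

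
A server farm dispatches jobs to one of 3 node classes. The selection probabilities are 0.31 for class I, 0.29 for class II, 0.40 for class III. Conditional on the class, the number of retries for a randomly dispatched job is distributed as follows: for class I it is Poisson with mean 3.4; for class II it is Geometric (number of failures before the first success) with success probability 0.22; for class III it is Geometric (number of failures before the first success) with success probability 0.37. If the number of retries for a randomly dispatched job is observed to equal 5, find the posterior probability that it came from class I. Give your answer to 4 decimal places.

Likelihoods P(X=5 | ·): I: 0.126361; II: 0.0635178; III: 0.0367202.
Posterior ∝ prior × likelihood. Numerator for I: 0.31·0.126361 = 0.0391718.
Normalizing constant: 0.31·0.126361 + 0.29·0.0635178 + 0.4·0.0367202 = 0.0722801.
P(I | observation) = 0.0391718 / 0.0722801 = 0.541945.

0.5419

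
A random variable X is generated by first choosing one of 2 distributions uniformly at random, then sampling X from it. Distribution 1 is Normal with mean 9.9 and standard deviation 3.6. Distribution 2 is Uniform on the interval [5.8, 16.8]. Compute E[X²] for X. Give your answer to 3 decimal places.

124.372

For each component E[X²] = Var + (mean)², giving 1: 110.97; 2: 137.773.
Overall E[X²] = 0.5·110.97 + 0.5·137.773 = 124.372.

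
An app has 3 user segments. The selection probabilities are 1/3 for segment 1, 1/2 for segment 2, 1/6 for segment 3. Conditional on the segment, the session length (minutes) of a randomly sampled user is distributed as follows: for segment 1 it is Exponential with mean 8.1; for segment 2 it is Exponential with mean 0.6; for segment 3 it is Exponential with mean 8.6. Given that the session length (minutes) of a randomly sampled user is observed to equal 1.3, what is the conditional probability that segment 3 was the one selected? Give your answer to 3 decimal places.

Likelihoods f(1.3 | ·): 1: 0.105151; 2: 0.190931; 3: 0.099966.
Posterior ∝ prior × likelihood. Numerator for 3: 0.166667·0.099966 = 0.016661.
Normalizing constant: 0.333333·0.105151 + 0.5·0.190931 + 0.166667·0.099966 = 0.147177.
P(3 | observation) = 0.016661 / 0.147177 = 0.113204.

0.113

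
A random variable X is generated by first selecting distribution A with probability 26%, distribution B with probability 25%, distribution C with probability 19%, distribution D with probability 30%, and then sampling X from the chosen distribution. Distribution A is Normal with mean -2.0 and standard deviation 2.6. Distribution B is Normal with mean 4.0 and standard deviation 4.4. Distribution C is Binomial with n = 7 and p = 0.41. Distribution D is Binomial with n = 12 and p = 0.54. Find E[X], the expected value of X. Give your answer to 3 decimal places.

2.969

Component means — A: -2; B: 4; C: 2.87; D: 6.48.
E[X] = 0.26·-2 + 0.25·4 + 0.19·2.87 + 0.3·6.48 = 2.9693.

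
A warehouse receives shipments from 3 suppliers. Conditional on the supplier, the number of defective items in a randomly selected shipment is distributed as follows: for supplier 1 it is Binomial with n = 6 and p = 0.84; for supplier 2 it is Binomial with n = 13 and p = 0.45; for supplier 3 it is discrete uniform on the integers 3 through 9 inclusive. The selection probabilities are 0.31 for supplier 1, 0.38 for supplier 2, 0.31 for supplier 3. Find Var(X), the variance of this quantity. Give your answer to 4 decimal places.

2.8811

Per component, 1: μ=5.04, E[X²]=26.208; 2: μ=5.85, E[X²]=37.44; 3: μ=6, E[X²]=40.
E[X] = 0.31·5.04 + 0.38·5.85 + 0.31·6 = 5.6454.
E[X²] = 0.31·26.208 + 0.38·37.44 + 0.31·40 = 34.7517.
Var(X) = E[X²] − (E[X])² = 34.7517 − 31.8705 = 2.88114.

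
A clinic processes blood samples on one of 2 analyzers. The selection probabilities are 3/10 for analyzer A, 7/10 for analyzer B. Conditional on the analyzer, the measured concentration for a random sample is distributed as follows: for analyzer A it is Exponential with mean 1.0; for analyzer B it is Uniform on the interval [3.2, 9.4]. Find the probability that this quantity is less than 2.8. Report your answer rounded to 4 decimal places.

0.2818

Conditional on each analyzer, P(X < 2.8): A: 0.93919; B: 0.
By total probability, P(X < 2.8) = 0.3·0.93919 + 0.7·0 = 0.281757.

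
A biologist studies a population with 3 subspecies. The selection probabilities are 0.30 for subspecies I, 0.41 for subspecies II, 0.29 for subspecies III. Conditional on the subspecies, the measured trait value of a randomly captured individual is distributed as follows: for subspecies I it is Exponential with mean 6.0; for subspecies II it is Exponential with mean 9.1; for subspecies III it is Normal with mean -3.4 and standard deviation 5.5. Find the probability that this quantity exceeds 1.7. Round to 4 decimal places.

0.6174

Conditional on each subspecies, P(X > 1.7): I: 0.753269; II: 0.829599; III: 0.176892.
By total probability, P(X > 1.7) = 0.3·0.753269 + 0.41·0.829599 + 0.29·0.176892 = 0.617415.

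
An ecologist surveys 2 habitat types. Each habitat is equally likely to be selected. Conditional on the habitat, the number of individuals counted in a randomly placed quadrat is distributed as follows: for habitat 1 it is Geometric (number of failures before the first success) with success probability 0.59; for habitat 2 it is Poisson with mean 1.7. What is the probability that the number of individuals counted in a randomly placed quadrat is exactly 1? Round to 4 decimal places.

0.2762

Conditional on each habitat, P(X = 1): 1: 0.2419; 2: 0.310562.
By total probability, P(X = 1) = 0.5·0.2419 + 0.5·0.310562 = 0.276231.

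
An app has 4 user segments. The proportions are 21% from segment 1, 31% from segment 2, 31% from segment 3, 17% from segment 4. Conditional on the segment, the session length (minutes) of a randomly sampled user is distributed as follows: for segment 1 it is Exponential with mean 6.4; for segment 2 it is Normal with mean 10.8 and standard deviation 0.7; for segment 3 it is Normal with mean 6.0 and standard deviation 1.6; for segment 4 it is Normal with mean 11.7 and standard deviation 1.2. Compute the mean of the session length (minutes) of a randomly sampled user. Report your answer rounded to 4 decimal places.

Component means — 1: 6.4; 2: 10.8; 3: 6; 4: 11.7.
E[X] = 0.21·6.4 + 0.31·10.8 + 0.31·6 + 0.17·11.7 = 8.541.

8.5410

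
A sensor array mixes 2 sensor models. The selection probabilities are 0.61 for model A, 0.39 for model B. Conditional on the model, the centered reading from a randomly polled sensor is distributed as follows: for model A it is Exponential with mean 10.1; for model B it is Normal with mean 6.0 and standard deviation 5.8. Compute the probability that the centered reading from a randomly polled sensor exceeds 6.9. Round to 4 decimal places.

Conditional on each model, P(X > 6.9): A: 0.505014; B: 0.438343.
By total probability, P(X > 6.9) = 0.61·0.505014 + 0.39·0.438343 = 0.479012.

0.4790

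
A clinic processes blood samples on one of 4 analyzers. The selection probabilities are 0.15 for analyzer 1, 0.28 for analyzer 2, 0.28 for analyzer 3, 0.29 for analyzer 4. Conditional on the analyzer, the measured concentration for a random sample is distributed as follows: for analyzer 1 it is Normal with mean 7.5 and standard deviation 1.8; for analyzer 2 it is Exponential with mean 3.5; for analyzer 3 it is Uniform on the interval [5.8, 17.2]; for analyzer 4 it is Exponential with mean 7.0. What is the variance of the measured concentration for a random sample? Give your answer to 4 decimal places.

Per component, 1: μ=7.5, E[X²]=59.49; 2: μ=3.5, E[X²]=24.5; 3: μ=11.5, E[X²]=143.08; 4: μ=7, E[X²]=98.
E[X] = 0.15·7.5 + 0.28·3.5 + 0.28·11.5 + 0.29·7 = 7.355.
E[X²] = 0.15·59.49 + 0.28·24.5 + 0.28·143.08 + 0.29·98 = 84.2659.
Var(X) = E[X²] − (E[X])² = 84.2659 − 54.096 = 30.1699.

30.1699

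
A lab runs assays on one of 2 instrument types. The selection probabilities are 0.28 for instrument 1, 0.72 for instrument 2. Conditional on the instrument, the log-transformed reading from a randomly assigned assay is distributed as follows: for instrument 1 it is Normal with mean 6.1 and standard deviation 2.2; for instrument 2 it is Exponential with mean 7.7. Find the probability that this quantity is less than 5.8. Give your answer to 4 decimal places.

Conditional on each instrument, P(X < 5.8): 1: 0.445767; 2: 0.529165.
By total probability, P(X < 5.8) = 0.28·0.445767 + 0.72·0.529165 = 0.505813.

0.5058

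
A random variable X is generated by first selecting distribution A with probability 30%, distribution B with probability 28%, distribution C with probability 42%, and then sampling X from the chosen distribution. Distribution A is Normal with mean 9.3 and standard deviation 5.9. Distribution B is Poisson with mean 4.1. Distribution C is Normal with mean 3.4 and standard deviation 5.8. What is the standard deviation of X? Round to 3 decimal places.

Per component, A: μ=9.3, E[X²]=121.3; B: μ=4.1, E[X²]=20.91; C: μ=3.4, E[X²]=45.2.
E[X] = 0.3·9.3 + 0.28·4.1 + 0.42·3.4 = 5.366.
E[X²] = 0.3·121.3 + 0.28·20.91 + 0.42·45.2 = 61.2288.
Var(X) = E[X²] − (E[X])² = 61.2288 − 28.794 = 32.4348.
SD(X) = √32.4348 = 5.69516.

5.695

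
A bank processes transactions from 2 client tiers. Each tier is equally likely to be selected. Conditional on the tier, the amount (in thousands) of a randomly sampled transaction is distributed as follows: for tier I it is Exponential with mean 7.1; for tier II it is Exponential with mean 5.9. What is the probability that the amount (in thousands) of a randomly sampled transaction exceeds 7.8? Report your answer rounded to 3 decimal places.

0.300

Conditional on each tier, P(X > 7.8): I: 0.33334; II: 0.266593.
By total probability, P(X > 7.8) = 0.5·0.33334 + 0.5·0.266593 = 0.299966.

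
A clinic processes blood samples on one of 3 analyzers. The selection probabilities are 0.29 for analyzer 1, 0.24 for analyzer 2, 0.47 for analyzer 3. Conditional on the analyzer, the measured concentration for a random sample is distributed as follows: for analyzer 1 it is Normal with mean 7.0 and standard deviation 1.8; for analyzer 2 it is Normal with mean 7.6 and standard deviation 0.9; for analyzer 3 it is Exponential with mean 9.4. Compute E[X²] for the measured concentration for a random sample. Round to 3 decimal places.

For each component E[X²] = Var + (mean)², giving 1: 52.24; 2: 58.57; 3: 176.72.
Overall E[X²] = 0.29·52.24 + 0.24·58.57 + 0.47·176.72 = 112.265.

112.265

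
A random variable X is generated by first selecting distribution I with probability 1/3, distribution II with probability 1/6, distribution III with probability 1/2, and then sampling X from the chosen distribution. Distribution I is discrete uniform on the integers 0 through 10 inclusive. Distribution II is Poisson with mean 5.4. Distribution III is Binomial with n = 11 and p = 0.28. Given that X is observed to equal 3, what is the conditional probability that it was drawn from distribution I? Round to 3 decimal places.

Likelihoods P(X=3 | ·): I: 0.0909091; II: 0.118533; III: 0.261588.
Posterior ∝ prior × likelihood. Numerator for I: 0.333333·0.0909091 = 0.030303.
Normalizing constant: 0.333333·0.0909091 + 0.166667·0.118533 + 0.5·0.261588 = 0.180853.
P(I | observation) = 0.030303 / 0.180853 = 0.167556.

0.168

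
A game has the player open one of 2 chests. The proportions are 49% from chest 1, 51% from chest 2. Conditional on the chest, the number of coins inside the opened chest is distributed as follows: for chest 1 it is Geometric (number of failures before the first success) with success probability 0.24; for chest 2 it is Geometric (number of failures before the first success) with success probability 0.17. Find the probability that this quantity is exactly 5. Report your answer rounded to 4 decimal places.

Conditional on each chest, P(X = 5): 1: 0.0608526; 2: 0.0669637.
By total probability, P(X = 5) = 0.49·0.0608526 + 0.51·0.0669637 = 0.0639693.

0.0640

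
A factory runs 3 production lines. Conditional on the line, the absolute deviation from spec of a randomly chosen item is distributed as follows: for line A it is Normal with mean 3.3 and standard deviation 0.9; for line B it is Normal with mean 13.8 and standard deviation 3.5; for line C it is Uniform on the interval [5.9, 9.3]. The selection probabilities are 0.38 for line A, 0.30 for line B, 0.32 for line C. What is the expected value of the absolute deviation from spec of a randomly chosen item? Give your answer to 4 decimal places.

Component means — A: 3.3; B: 13.8; C: 7.6.
E[X] = 0.38·3.3 + 0.3·13.8 + 0.32·7.6 = 7.826.

7.8260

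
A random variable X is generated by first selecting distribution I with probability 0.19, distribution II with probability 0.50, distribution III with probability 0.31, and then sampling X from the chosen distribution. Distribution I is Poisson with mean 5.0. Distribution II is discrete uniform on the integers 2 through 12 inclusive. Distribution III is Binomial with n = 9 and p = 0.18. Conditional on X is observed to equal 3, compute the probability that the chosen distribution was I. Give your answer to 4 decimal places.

Likelihoods P(X=3 | ·): I: 0.140374; II: 0.0909091; III: 0.148929.
Posterior ∝ prior × likelihood. Numerator for I: 0.19·0.140374 = 0.026671.
Normalizing constant: 0.19·0.140374 + 0.5·0.0909091 + 0.31·0.148929 = 0.118294.
P(I | observation) = 0.026671 / 0.118294 = 0.225465.

0.2255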